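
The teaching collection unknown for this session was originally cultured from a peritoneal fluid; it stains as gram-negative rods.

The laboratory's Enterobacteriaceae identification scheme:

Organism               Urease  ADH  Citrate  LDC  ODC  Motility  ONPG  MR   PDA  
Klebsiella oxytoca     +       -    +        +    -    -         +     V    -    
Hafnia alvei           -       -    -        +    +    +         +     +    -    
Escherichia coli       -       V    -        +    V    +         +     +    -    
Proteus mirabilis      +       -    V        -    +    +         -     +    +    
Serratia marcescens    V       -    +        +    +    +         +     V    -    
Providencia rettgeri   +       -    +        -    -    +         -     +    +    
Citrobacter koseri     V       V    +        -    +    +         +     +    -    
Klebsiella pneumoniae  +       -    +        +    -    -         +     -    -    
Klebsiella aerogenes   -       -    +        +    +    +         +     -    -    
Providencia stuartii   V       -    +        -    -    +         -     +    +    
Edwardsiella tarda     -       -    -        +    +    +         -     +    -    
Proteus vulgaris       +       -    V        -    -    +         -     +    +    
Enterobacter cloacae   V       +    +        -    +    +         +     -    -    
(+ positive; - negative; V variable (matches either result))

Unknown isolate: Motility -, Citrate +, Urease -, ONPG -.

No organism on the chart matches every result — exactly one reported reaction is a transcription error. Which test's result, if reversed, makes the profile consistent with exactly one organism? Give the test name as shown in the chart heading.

As reported, no row in the chart matches all 4 reactions.
Reversing Motility (to +) → unique match: Providencia stuartii.
Reversing ONPG → still no organism matches.
Reversing Urease → still no organism matches.
Reversing Citrate → still no organism matches.

Motility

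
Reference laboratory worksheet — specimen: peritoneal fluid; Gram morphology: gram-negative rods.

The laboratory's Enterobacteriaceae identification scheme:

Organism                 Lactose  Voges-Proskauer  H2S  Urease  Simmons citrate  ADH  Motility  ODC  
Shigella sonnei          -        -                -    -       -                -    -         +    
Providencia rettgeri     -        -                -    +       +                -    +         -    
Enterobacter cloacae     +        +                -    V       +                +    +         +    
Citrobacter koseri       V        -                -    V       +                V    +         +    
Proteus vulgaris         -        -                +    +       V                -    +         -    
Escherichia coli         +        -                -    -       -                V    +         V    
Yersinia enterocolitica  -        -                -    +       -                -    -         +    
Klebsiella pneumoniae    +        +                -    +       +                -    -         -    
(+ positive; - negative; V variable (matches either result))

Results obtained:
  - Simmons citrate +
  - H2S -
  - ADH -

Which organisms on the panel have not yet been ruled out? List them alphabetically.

ADH -: excludes Enterobacter cloacae — 7 left.
Simmons citrate +: excludes Shigella sonnei, Escherichia coli, Yersinia enterocolitica — 4 left.
H2S -: excludes Proteus vulgaris — 3 left.

Citrobacter koseri, Klebsiella pneumoniae, Providencia rettgeri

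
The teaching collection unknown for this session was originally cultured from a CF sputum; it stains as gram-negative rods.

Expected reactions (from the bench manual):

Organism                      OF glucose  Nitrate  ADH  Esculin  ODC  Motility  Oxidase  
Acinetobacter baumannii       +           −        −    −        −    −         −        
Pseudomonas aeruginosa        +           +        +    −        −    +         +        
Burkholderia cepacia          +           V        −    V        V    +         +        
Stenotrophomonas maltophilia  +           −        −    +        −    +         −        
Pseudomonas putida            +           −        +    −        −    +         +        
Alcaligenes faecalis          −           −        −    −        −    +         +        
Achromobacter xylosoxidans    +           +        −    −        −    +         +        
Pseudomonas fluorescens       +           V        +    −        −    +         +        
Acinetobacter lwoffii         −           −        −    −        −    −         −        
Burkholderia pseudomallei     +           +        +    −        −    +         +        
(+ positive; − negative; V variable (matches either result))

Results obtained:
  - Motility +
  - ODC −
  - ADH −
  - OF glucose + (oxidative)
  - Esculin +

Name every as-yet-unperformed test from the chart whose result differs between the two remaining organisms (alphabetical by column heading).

OF glucose +: excludes Alcaligenes faecalis, Acinetobacter lwoffii — 8 left.
Motility +: excludes Acinetobacter baumannii — 7 left.
ODC −: all 7 remaining candidates are consistent.
ADH −: excludes Pseudomonas aeruginosa, Pseudomonas putida, Pseudomonas fluorescens, Burkholderia pseudomallei — 3 left.
Esculin +: excludes Achromobacter xylosoxidans — 2 left.
Two candidates remain: Burkholderia cepacia and Stenotrophomonas maltophilia.
  Nitrate: V vs − — variable for at least one, does not separate.
  Oxidase: Burkholderia cepacia +, Stenotrophomonas maltophilia − — discriminates.

Oxidase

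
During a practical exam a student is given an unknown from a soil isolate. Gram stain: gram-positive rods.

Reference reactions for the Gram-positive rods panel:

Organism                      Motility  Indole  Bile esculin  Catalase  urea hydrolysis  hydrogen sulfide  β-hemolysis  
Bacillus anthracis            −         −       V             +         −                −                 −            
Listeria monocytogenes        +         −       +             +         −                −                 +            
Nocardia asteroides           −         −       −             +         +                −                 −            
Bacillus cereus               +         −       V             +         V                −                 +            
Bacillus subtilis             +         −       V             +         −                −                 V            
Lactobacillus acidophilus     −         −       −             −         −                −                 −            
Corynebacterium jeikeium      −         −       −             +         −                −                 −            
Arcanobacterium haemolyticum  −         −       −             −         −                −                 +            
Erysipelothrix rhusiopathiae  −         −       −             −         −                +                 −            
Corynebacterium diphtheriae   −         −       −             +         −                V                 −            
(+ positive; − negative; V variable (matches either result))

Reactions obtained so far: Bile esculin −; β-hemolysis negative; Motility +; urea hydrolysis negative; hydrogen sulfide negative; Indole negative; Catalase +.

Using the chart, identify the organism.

Bacillus subtilis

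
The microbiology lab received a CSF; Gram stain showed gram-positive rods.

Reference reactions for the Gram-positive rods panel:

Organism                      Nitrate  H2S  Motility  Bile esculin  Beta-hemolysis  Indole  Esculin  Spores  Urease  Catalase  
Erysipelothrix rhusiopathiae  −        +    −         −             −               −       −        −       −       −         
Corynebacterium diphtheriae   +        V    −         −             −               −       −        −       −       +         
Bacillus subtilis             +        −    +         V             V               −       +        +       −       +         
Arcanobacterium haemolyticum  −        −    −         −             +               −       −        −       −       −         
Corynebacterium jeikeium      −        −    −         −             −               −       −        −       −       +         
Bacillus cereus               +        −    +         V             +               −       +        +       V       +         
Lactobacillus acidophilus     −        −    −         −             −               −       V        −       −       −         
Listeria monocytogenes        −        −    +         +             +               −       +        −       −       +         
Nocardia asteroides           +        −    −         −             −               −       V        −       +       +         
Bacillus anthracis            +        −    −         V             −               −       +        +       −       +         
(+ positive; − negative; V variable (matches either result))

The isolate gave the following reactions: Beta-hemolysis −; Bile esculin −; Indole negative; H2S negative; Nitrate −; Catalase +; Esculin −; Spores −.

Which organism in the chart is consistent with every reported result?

Esculin −: excludes Bacillus subtilis, Bacillus cereus, Listeria monocytogenes, Bacillus anthracis — 6 left.
H2S −: excludes Erysipelothrix rhusiopathiae — 5 left.
Bile esculin −: all 5 remaining candidates are consistent.
Beta-hemolysis −: excludes Arcanobacterium haemolyticum — 4 left.
Spores −: all 4 remaining candidates are consistent.
Catalase +: excludes Lactobacillus acidophilus — 3 left.
Indole −: all 3 remaining candidates are consistent.
Nitrate −: excludes Corynebacterium diphtheriae, Nocardia asteroides — 1 left.

Corynebacterium jeikeium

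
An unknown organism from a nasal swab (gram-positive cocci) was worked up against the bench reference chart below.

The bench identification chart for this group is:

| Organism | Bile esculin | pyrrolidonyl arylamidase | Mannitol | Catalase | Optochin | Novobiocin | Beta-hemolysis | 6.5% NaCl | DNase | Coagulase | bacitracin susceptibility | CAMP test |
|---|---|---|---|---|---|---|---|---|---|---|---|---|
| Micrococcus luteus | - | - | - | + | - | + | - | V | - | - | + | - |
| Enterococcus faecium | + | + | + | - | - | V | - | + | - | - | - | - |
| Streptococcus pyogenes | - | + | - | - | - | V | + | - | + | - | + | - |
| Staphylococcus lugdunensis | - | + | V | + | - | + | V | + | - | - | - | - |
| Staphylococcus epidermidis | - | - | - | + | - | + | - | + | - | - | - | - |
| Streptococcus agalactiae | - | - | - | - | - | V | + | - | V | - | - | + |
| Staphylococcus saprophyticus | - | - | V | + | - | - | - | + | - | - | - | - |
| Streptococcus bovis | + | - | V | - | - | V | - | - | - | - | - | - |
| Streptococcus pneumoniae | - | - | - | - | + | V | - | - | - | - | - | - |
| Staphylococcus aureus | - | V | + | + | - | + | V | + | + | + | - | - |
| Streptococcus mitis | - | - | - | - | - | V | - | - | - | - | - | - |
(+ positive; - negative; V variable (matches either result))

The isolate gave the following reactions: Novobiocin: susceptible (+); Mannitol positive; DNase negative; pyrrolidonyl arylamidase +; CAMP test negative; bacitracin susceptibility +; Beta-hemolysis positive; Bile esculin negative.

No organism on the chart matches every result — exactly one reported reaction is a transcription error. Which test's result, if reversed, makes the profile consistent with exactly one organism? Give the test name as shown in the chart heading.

bacitracin susceptibility

As reported, no row in the chart matches all 8 reactions.
Reversing Novobiocin → still no organism matches.
Reversing bacitracin susceptibility (to -) → unique match: Staphylococcus lugdunensis.
Reversing CAMP test → still no organism matches.
Reversing pyrrolidonyl arylamidase → still no organism matches.
Reversing Beta-hemolysis → still no organism matches.
Reversing DNase → still no organism matches.
Reversing Bile esculin → still no organism matches.
Reversing Mannitol → still no organism matches.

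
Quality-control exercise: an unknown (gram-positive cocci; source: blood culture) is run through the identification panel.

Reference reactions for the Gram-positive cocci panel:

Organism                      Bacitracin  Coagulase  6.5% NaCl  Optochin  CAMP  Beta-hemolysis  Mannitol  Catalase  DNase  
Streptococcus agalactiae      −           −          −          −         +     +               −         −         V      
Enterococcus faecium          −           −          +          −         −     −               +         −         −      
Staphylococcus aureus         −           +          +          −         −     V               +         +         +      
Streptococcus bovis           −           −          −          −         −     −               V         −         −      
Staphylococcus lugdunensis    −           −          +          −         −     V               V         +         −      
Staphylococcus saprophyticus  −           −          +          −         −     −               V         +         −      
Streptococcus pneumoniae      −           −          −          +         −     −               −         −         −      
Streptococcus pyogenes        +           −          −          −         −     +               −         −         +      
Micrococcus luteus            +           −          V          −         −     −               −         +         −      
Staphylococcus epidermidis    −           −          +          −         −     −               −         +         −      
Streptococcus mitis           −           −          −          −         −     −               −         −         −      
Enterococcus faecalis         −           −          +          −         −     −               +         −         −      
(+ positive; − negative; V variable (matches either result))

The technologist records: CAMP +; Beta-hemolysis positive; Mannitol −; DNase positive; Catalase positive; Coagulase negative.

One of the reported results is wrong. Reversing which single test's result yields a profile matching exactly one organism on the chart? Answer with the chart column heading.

Catalase

As reported, no row in the chart matches all 6 reactions.
Reversing Coagulase → still no organism matches.
Reversing DNase → still no organism matches.
Reversing CAMP → still no organism matches.
Reversing Beta-hemolysis → still no organism matches.
Reversing Mannitol → still no organism matches.
Reversing Catalase (to −) → unique match: Streptococcus agalactiae.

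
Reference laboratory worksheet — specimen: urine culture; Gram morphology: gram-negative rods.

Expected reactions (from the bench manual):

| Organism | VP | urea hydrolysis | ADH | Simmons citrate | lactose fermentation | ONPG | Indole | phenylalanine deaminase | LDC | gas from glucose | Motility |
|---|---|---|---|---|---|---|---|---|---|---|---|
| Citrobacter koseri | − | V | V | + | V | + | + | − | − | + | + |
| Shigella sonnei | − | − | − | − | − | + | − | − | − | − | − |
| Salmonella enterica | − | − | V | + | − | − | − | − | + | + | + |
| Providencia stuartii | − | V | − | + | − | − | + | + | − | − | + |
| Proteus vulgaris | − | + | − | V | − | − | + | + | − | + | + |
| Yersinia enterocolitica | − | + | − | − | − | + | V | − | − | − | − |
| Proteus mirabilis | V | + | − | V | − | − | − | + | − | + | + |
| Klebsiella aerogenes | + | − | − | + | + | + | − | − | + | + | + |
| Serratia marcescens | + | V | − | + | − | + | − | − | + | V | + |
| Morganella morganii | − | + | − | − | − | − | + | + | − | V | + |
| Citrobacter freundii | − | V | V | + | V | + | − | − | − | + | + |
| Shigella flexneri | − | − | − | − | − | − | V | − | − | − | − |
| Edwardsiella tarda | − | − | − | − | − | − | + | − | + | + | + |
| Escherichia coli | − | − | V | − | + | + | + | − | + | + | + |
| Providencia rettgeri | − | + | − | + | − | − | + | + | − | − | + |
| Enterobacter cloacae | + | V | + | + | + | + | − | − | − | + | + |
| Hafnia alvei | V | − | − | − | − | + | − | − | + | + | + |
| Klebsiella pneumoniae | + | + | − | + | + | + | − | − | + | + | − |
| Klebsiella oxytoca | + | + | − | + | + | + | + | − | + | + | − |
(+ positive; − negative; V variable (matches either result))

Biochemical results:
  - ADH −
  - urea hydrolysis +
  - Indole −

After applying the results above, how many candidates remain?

5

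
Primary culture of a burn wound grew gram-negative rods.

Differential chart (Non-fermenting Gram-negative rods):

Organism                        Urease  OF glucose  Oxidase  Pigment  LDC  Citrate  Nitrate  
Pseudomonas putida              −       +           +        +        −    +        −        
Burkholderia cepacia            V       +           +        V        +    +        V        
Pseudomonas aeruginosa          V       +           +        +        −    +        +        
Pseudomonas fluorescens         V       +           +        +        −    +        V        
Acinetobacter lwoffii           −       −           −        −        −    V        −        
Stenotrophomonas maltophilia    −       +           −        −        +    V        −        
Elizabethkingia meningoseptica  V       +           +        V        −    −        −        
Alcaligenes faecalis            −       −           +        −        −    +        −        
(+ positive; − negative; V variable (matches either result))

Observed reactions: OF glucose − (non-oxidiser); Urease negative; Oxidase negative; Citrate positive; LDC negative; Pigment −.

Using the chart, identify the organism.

Urease −: all 8 remaining candidates are consistent.
Oxidase −: excludes 6 organisms — 2 left.
Pigment −: all 2 remaining candidates are consistent.
OF glucose −: excludes Stenotrophomonas maltophilia — 1 left.
LDC −: the one remaining candidate is consistent.
Citrate +: the one remaining candidate is consistent.

Acinetobacter lwoffii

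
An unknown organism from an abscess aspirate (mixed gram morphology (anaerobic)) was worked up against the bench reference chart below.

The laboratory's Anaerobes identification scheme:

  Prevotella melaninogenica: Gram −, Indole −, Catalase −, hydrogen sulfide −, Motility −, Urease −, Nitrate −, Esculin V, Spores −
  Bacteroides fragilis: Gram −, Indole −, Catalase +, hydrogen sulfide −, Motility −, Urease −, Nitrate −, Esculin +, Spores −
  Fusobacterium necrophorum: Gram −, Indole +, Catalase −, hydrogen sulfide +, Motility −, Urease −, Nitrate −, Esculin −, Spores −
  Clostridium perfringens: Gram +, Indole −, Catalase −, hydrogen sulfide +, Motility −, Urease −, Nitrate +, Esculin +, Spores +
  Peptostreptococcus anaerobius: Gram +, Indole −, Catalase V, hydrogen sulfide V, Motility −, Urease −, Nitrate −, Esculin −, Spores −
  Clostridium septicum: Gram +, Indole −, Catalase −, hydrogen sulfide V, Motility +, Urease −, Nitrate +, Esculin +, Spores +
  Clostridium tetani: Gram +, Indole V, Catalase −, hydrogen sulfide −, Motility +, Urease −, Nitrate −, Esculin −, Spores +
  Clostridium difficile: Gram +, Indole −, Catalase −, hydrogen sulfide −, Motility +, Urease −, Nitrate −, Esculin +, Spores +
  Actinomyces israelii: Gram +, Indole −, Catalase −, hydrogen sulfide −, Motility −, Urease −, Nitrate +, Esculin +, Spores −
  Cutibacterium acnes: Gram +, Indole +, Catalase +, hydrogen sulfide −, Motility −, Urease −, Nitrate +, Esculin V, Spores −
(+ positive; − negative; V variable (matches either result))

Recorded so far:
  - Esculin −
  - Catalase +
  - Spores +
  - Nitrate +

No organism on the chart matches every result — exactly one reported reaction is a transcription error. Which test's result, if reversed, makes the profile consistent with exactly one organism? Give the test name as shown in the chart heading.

As reported, no row in the chart matches all 4 reactions.
Reversing Esculin → still no organism matches.
Reversing Catalase → still no organism matches.
Reversing Nitrate → still no organism matches.
Reversing Spores (to −) → unique match: Cutibacterium acnes.

Spores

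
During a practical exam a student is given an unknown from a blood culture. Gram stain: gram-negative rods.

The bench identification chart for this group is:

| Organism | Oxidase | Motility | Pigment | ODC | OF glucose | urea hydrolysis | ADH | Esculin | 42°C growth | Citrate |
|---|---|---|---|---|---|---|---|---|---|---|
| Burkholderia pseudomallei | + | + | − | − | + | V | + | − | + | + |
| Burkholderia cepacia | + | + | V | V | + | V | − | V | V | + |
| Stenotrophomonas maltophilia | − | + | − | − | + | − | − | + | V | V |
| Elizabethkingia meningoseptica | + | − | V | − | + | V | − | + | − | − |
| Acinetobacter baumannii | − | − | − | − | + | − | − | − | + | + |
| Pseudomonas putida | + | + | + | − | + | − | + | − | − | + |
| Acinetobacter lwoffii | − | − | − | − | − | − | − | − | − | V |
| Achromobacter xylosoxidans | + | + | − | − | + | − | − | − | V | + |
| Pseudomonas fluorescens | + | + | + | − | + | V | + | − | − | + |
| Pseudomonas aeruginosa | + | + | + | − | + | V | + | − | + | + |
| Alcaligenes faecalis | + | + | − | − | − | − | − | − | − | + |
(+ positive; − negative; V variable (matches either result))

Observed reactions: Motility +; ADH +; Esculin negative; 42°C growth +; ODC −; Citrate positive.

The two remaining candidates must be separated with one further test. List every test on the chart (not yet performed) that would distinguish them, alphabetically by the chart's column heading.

Pigment

Motility +: excludes Elizabethkingia meningoseptica, Acinetobacter baumannii, Acinetobacter lwoffii — 8 left.
42°C growth +: excludes Pseudomonas putida, Pseudomonas fluorescens, Alcaligenes faecalis — 5 left.
ODC −: all 5 remaining candidates are consistent.
Citrate +: all 5 remaining candidates are consistent.
Esculin −: excludes Stenotrophomonas maltophilia — 4 left.
ADH +: excludes Burkholderia cepacia, Achromobacter xylosoxidans — 2 left.
Two candidates remain: Burkholderia pseudomallei and Pseudomonas aeruginosa.
  Oxidase: + vs + — same for both, does not separate.
  Pigment: Burkholderia pseudomallei −, Pseudomonas aeruginosa + — discriminates.
  OF glucose: + vs + — same for both, does not separate.
  urea hydrolysis: V vs V — variable for at least one, does not separate.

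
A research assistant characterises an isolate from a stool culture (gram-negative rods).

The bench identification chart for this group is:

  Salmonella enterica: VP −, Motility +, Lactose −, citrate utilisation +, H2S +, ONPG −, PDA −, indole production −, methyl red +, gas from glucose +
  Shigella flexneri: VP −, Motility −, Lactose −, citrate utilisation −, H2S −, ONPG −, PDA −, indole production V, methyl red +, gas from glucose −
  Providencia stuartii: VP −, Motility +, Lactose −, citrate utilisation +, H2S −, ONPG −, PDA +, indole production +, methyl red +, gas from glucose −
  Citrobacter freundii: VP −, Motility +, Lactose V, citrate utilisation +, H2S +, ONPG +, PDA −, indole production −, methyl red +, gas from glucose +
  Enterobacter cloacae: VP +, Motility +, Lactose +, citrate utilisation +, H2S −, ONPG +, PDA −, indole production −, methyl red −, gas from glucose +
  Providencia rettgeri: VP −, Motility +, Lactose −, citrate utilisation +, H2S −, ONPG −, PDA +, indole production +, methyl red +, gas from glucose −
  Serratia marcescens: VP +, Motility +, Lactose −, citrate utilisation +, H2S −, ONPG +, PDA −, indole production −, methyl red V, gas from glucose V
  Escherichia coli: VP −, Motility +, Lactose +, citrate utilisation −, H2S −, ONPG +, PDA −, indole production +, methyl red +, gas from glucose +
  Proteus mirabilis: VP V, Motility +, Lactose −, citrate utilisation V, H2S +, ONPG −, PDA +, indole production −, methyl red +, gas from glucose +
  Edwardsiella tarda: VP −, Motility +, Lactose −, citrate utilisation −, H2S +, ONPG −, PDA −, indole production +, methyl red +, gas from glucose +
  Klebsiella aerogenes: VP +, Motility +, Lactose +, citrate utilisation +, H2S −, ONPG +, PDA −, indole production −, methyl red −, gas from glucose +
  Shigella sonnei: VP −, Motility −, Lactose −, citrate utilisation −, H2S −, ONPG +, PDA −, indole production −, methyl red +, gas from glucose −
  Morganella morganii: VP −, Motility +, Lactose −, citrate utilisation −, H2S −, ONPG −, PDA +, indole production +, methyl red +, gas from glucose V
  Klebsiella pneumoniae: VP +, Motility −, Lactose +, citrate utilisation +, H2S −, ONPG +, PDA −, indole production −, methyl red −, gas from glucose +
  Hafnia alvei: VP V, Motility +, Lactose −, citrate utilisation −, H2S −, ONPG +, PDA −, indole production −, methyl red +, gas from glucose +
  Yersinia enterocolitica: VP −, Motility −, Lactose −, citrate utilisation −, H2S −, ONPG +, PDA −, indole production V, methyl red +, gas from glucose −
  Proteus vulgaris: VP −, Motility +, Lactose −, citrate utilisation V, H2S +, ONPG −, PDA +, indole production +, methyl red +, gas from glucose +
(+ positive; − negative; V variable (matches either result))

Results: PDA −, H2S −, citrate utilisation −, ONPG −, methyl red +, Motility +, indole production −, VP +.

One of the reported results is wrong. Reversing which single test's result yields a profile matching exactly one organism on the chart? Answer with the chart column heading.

ONPG

As reported, no row in the chart matches all 8 reactions.
Reversing methyl red → still no organism matches.
Reversing Motility → still no organism matches.
Reversing PDA → still no organism matches.
Reversing indole production → still no organism matches.
Reversing H2S → still no organism matches.
Reversing VP → still no organism matches.
Reversing citrate utilisation → still no organism matches.
Reversing ONPG (to +) → unique match: Hafnia alvei.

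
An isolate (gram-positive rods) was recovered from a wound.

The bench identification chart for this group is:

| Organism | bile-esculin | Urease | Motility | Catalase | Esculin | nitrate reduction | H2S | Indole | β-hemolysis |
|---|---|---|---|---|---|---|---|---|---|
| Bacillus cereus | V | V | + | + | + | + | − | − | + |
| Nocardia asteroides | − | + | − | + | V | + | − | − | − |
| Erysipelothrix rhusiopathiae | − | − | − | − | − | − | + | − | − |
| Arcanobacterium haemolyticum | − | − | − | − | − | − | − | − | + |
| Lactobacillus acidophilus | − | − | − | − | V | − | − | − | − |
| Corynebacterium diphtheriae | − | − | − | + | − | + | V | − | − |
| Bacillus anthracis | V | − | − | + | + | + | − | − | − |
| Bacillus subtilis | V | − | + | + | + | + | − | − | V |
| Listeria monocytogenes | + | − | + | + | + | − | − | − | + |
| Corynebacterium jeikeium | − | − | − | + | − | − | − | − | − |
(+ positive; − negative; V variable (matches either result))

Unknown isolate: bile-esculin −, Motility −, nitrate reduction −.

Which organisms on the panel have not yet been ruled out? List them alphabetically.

Arcanobacterium haemolyticum, Corynebacterium jeikeium, Erysipelothrix rhusiopathiae, Lactobacillus acidophilus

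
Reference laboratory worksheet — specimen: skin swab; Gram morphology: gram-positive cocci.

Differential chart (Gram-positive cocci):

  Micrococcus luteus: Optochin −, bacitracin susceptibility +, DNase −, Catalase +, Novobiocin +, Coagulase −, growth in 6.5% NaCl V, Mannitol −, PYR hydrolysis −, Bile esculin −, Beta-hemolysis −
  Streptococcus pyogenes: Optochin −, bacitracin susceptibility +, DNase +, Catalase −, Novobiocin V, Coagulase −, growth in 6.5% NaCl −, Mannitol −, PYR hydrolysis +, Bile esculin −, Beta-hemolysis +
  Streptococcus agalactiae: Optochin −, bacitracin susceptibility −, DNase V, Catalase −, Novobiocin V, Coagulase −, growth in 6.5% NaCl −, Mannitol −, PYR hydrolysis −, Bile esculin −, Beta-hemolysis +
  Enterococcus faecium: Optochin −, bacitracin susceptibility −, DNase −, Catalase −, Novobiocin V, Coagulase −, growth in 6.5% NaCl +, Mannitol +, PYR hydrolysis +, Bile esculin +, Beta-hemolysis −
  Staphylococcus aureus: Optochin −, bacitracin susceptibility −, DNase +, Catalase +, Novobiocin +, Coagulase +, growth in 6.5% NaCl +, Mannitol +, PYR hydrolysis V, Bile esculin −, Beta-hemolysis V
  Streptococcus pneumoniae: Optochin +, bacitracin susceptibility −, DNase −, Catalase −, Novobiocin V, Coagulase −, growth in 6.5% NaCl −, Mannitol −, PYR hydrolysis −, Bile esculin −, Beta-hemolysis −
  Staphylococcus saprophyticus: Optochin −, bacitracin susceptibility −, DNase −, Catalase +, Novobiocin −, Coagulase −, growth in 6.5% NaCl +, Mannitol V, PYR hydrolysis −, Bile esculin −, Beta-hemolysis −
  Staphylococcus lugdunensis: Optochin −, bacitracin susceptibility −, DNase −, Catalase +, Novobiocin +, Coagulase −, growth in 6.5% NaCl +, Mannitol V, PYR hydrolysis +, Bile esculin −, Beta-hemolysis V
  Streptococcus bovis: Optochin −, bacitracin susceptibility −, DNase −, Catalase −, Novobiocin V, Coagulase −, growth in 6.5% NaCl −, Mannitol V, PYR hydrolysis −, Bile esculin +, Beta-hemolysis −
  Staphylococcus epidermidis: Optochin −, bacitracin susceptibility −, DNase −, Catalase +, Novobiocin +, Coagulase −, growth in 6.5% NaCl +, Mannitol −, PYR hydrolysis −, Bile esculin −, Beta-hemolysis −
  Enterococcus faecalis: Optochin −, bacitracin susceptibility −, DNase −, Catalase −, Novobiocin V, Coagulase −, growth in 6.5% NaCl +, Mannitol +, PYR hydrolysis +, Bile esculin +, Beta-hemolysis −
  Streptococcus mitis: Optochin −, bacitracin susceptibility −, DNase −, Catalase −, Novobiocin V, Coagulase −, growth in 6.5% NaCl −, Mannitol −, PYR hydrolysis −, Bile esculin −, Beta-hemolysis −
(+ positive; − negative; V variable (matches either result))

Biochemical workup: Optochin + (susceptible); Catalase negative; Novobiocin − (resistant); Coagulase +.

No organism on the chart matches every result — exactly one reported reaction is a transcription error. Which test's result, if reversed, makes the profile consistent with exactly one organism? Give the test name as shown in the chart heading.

Coagulase

As reported, no row in the chart matches all 4 reactions.
Reversing Coagulase (to −) → unique match: Streptococcus pneumoniae.
Reversing Novobiocin → still no organism matches.
Reversing Catalase → still no organism matches.
Reversing Optochin → still no organism matches.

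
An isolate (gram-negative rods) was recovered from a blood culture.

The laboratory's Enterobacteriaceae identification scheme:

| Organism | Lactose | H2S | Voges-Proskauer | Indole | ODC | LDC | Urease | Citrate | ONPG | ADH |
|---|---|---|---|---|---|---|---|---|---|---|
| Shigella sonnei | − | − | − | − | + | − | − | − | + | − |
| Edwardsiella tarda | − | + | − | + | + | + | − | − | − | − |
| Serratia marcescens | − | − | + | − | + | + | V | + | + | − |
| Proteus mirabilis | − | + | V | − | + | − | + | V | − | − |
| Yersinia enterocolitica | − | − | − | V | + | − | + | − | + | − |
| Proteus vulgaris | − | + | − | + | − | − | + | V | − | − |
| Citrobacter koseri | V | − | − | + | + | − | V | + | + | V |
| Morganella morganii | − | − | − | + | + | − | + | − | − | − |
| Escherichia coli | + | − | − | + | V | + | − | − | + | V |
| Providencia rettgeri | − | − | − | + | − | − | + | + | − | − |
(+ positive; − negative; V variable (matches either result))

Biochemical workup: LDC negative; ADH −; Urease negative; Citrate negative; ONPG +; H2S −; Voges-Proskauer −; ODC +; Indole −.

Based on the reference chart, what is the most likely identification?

ADH −: all 10 remaining candidates are consistent.
ONPG +: excludes 5 organisms — 5 left.
Voges-Proskauer −: excludes Serratia marcescens — 4 left.
Citrate −: excludes Citrobacter koseri — 3 left.
Indole −: excludes Escherichia coli — 2 left.
H2S −: all 2 remaining candidates are consistent.
ODC +: all 2 remaining candidates are consistent.
Urease −: excludes Yersinia enterocolitica — 1 left.
LDC −: the one remaining candidate is consistent.

Shigella sonnei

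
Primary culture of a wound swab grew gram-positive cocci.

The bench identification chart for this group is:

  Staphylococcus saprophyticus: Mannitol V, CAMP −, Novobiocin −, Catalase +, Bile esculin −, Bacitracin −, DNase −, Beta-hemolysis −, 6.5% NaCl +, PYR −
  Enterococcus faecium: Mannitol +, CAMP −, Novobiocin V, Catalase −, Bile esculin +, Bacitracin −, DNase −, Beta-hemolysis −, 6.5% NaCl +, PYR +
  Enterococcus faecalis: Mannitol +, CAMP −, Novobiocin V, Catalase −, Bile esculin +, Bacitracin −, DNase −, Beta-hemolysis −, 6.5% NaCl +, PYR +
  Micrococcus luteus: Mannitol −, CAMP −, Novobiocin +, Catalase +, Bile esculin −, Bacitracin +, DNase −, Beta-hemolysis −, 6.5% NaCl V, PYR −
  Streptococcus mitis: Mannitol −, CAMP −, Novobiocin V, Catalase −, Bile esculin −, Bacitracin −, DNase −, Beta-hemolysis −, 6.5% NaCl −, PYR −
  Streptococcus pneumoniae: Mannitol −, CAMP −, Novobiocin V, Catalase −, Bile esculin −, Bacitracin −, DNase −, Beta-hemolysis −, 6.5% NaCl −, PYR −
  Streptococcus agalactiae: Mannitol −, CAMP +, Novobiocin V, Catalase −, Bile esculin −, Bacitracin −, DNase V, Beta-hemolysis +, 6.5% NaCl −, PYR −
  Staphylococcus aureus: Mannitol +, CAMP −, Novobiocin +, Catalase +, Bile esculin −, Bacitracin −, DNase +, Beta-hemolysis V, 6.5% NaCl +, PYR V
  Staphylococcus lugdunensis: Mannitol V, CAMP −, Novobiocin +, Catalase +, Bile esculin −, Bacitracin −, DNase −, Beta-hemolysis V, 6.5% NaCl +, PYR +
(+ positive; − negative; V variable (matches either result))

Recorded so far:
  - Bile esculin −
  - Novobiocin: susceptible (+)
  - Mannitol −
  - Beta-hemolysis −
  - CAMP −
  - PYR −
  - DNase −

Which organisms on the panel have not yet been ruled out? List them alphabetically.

Bile esculin −: excludes Enterococcus faecium, Enterococcus faecalis — 7 left.
Mannitol −: excludes Staphylococcus aureus — 6 left.
PYR −: excludes Staphylococcus lugdunensis — 5 left.
DNase −: all 5 remaining candidates are consistent.
Beta-hemolysis −: excludes Streptococcus agalactiae — 4 left.
CAMP −: all 4 remaining candidates are consistent.
Novobiocin +: excludes Staphylococcus saprophyticus — 3 left.

Micrococcus luteus, Streptococcus mitis, Streptococcus pneumoniae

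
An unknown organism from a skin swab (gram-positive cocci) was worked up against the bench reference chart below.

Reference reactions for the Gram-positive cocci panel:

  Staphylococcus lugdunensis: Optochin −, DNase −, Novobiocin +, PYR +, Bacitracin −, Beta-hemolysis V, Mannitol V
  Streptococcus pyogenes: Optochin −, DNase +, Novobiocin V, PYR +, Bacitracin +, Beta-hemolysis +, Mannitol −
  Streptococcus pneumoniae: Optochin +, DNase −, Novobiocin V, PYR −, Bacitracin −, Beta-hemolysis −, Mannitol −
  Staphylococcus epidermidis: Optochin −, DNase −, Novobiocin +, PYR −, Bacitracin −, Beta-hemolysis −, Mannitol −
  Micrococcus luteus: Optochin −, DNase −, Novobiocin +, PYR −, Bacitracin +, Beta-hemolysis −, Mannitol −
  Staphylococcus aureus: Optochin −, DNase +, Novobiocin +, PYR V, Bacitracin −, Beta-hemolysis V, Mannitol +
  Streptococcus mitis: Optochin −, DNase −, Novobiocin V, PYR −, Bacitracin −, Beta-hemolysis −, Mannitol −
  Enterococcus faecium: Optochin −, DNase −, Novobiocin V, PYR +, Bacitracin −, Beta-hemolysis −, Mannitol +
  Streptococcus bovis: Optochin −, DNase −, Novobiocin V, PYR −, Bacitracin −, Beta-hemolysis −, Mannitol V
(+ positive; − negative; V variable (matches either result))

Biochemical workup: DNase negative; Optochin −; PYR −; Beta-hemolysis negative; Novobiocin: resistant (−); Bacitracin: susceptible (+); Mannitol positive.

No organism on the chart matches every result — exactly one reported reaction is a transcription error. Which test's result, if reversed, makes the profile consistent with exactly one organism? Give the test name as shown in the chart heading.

As reported, no row in the chart matches all 7 reactions.
Reversing Beta-hemolysis → still no organism matches.
Reversing Novobiocin → still no organism matches.
Reversing Mannitol → still no organism matches.
Reversing Optochin → still no organism matches.
Reversing PYR → still no organism matches.
Reversing DNase → still no organism matches.
Reversing Bacitracin (to −) → unique match: Streptococcus bovis.

Bacitracin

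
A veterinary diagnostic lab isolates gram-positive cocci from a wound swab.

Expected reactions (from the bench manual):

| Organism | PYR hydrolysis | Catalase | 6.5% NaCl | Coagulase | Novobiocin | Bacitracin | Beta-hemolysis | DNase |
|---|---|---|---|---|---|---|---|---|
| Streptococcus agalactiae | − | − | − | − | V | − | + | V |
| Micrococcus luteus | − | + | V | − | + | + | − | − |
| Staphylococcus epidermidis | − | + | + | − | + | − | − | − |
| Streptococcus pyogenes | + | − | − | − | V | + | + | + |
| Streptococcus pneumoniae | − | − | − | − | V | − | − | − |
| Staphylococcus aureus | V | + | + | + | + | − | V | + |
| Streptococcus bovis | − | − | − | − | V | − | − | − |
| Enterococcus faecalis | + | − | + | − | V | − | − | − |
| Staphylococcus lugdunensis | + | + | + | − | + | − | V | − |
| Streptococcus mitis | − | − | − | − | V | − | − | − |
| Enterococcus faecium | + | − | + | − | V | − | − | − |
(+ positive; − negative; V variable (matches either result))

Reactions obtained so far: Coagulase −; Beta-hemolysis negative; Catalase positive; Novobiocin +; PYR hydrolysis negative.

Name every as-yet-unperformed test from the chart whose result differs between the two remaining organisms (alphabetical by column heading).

Catalase +: excludes 7 organisms — 4 left.
Beta-hemolysis −: all 4 remaining candidates are consistent.
PYR hydrolysis −: excludes Staphylococcus lugdunensis — 3 left.
Novobiocin +: all 3 remaining candidates are consistent.
Coagulase −: excludes Staphylococcus aureus — 2 left.
Two candidates remain: Micrococcus luteus and Staphylococcus epidermidis.
  6.5% NaCl: V vs + — variable for at least one, does not separate.
  Bacitracin: Micrococcus luteus +, Staphylococcus epidermidis − — discriminates.
  DNase: − vs − — same for both, does not separate.

Bacitracin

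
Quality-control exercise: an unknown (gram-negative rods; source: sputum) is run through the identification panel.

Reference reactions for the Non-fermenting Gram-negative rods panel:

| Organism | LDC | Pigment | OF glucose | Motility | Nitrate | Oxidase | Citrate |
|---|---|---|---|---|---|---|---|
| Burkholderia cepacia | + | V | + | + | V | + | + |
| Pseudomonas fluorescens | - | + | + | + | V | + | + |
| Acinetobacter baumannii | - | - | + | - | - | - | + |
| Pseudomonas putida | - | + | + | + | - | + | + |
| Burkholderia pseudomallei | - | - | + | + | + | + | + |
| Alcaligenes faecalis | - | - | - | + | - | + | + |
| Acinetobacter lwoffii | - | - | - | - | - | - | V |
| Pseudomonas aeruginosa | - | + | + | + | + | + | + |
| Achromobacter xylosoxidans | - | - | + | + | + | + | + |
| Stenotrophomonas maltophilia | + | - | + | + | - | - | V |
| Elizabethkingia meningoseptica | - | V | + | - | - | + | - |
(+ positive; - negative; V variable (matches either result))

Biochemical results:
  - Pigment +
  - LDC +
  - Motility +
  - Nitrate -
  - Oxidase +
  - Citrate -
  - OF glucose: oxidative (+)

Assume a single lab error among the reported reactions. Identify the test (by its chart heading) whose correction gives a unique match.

As reported, no row in the chart matches all 7 reactions.
Reversing LDC → still no organism matches.
Reversing Pigment → still no organism matches.
Reversing Oxidase → still no organism matches.
Reversing Nitrate → still no organism matches.
Reversing Citrate (to +) → unique match: Burkholderia cepacia.
Reversing OF glucose → still no organism matches.
Reversing Motility → still no organism matches.

Citrate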